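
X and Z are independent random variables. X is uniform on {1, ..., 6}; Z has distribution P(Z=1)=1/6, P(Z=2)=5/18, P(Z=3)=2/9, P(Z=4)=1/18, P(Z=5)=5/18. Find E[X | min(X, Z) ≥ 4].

P(min(X, Z) ≥ 4) = 1/6.
Summing X·P(x,y) over outcomes with min(X, Z) ≥ 4 gives 5/6.
E[X | min(X, Z) ≥ 4] = (5/6) / (1/6) = 5.

5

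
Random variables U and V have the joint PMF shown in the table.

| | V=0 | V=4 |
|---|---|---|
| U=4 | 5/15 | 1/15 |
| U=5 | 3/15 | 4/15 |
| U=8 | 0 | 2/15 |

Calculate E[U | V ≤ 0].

35/8

P(V ≤ 0) = 8/15.
Σ U·P over the event = 4·(5/15) + 5·(3/15) = 7/3.
E[U | V ≤ 0] = (7/3) / (8/15) = 35/8.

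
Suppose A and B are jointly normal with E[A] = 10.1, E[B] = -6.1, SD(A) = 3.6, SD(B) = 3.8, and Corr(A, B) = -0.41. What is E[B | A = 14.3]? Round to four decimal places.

-7.9177

E[B | A=x] = μ_B + ρ(σ_B/σ_A)(x − μ_A) for jointly normal variables.
E[B | A=14.3] = -6.1 + (-0.41)·(3.8/3.6)·(14.3 − (10.1)) = -6.1 + (-0.43278)·(4.2) = -7.9177.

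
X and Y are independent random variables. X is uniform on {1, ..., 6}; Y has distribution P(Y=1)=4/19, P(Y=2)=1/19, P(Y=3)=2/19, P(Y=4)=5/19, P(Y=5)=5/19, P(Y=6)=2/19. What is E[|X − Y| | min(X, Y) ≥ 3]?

8/7

P(min(X, Y) ≥ 3) = 28/57.
Summing |X−Y|·P(x,y) over outcomes with min(X, Y) ≥ 3 gives 32/57.
E[|X − Y| | min(X, Y) ≥ 3] = (32/57) / (28/57) = 8/7.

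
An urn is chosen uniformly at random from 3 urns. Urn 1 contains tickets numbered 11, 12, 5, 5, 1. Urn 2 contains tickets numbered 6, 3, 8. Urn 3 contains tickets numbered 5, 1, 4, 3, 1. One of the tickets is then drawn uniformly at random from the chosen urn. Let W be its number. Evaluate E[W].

E[W | urn 1] = (11+12+5+5+1)/5 = 34/5.
E[W | urn 2] = (6+3+8)/3 = 17/3.
E[W | urn 3] = (5+1+4+3+1)/5 = 14/5.
By the law of total expectation,
E[W] = (1/3)·(34/5) + (1/3)·(17/3) + (1/3)·(14/5) = 229/45.

229/45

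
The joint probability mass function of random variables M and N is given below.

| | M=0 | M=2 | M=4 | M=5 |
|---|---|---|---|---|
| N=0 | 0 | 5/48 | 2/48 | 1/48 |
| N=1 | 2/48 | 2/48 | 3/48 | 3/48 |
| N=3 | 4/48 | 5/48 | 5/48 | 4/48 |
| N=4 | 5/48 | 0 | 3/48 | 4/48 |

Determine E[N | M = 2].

17/12

P(M = 2) = 1/4.
Σ N·P over the event = 0·(5/48) + 1·(2/48) + 3·(5/48) = 17/48.
E[N | M = 2] = (17/48) / (1/4) = 17/12.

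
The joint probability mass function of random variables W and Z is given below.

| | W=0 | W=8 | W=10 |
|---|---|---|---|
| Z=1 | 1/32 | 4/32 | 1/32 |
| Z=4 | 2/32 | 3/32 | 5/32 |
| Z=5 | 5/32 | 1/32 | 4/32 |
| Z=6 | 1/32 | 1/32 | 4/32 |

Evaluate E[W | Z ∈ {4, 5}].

P(Z ∈ {4, 5}) = 5/8.
Σ W·P over the event = 0·(2/32) + 0·(5/32) + 8·(3/32) + 8·(1/32) + 10·(5/32) + 10·(4/32) = 61/16.
E[W | Z ∈ {4, 5}] = (61/16) / (5/8) = 61/10.

61/10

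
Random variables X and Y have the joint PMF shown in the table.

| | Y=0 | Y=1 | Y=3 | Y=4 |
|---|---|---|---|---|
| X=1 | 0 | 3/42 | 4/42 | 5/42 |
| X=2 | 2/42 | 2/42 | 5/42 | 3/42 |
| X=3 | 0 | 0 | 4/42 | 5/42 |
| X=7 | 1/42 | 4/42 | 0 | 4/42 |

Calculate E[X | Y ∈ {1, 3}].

61/22

P(Y ∈ {1, 3}) = 11/21.
Σ X·P over the event = 1·(3/42) + 1·(4/42) + 2·(2/42) + 2·(5/42) + 3·(4/42) + 7·(4/42) = 61/42.
E[X | Y ∈ {1, 3}] = (61/42) / (11/21) = 61/22.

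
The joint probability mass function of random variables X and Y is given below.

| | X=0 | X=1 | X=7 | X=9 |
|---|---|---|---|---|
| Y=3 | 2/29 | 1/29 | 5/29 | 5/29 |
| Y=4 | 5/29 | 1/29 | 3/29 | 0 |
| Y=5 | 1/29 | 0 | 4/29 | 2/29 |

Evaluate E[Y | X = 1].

P(X = 1) = 2/29.
Σ Y·P over the event = 3·(1/29) + 4·(1/29) = 7/29.
E[Y | X = 1] = (7/29) / (2/29) = 7/2.

7/2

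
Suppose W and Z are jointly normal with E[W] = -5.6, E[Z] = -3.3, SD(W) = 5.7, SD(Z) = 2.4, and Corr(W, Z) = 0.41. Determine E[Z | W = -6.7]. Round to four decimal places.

-3.4899

The regression of Z on W has slope ρ·σ_Z/σ_W and passes through (μ_W, μ_Z).
E[Z | W=-6.7] = -3.3 + (0.41)·(2.4/5.7)·(-6.7 − (-5.6)) = -3.3 + (0.17263)·(-1.1) = -3.4899.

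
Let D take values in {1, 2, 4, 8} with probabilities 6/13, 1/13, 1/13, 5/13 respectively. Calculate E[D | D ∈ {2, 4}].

P(D ∈ {2, 4}) = 2/13.
Σ over the event: 2·1/13 + 4·1/13 = 6/13.
E[D | D ∈ {2, 4}] = (6/13) / (2/13) = 3.

3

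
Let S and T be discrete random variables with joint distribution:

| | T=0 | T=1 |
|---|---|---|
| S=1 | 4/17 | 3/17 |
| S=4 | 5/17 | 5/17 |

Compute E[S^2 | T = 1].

P(T = 1) = 8/17.
Summing S^2·P(S=x,T=y) over the conditioning event gives 83/17.
E[S^2 | T = 1] = (83/17) / (8/17) = 83/8.

83/8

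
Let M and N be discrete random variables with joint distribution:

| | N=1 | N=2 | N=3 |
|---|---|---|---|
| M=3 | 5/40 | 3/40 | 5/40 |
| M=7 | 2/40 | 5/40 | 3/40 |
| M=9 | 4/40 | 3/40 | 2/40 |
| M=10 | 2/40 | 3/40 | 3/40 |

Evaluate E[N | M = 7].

P(M = 7) = 1/4.
Σ N·P over the event = 1·(2/40) + 2·(5/40) + 3·(3/40) = 21/40.
E[N | M = 7] = (21/40) / (1/4) = 21/10.

21/10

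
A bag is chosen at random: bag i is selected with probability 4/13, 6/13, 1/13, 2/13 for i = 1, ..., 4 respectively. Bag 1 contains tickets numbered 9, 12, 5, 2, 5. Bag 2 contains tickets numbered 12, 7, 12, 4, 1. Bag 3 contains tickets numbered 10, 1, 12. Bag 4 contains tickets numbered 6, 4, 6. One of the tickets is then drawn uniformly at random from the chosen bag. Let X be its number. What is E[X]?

1319/195

E[X | bag 1] = (9+12+5+2+5)/5 = 33/5.
E[X | bag 2] = (12+7+12+4+1)/5 = 36/5.
E[X | bag 3] = (10+1+12)/3 = 23/3.
E[X | bag 4] = (6+4+6)/3 = 16/3.
By the law of total expectation,
E[X] = (4/13)·(33/5) + (6/13)·(36/5) + (1/13)·(23/3) + (2/13)·(16/3) = 1319/195.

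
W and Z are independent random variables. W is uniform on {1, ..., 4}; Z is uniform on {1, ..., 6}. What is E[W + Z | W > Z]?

5

P(W > Z) = 1/4.
Summing (W+Z)·P(x,y) over outcomes with W > Z gives 5/4.
E[W + Z | W > Z] = (5/4) / (1/4) = 5.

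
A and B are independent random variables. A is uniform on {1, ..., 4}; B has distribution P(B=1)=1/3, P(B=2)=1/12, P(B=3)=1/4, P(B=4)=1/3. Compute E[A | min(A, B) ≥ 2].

P(min(A, B) ≥ 2) = 1/2.
Summing A·P(x,y) over outcomes with min(A, B) ≥ 2 gives 3/2.
E[A | min(A, B) ≥ 2] = (3/2) / (1/2) = 3.

3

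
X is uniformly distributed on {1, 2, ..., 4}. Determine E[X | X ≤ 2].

3/2

Given X ≤ 2, X is equally likely to be any of {1, 2}.
E[X | X ≤ 2] = (1 + 2) / 2 = 3/2.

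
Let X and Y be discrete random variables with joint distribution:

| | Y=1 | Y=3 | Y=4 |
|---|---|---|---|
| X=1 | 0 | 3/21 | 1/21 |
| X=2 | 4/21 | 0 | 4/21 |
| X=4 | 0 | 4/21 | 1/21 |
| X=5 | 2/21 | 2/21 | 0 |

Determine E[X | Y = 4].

P(Y = 4) = 2/7.
Σ X·P over the event = 1·(1/21) + 2·(4/21) + 4·(1/21) = 13/21.
E[X | Y = 4] = (13/21) / (2/7) = 13/6.

13/6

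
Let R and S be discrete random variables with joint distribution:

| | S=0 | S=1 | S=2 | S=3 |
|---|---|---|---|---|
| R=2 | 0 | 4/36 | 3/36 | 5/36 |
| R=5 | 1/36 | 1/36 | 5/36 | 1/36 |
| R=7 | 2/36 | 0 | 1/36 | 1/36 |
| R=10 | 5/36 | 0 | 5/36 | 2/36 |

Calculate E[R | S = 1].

13/5

P(S = 1) = 5/36.
Σ R·P over the event = 2·(4/36) + 5·(1/36) = 13/36.
E[R | S = 1] = (13/36) / (5/36) = 13/5.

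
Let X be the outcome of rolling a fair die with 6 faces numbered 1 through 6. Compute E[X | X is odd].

Given X is odd, X is equally likely to be any of {1, 3, 5}.
E[X | X is odd] = (1 + 3 + 5) / 3 = 3.

3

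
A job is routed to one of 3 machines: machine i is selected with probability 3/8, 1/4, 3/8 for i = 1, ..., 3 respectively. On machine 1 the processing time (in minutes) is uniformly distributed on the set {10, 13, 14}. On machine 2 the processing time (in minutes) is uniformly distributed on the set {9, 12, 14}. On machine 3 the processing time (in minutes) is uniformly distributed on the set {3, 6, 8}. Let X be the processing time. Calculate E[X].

29/3

E[X | machine 1] = (10+13+14)/3 = 37/3.
E[X | machine 2] = (9+12+14)/3 = 35/3.
E[X | machine 3] = (3+6+8)/3 = 17/3.
E[X] = (3/8)·(37/3) + (1/4)·(35/3) + (3/8)·(17/3) = 29/3.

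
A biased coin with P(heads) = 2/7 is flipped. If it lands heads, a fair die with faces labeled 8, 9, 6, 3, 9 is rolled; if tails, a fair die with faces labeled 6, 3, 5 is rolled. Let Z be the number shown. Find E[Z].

E[Z | heads] = (8+9+6+3+9)/5 = 7.
E[Z | tails] = (6+3+5)/3 = 14/3.
By the law of total expectation,
E[Z] = (2/7)·(7) + (5/7)·(14/3) = 16/3.

16/3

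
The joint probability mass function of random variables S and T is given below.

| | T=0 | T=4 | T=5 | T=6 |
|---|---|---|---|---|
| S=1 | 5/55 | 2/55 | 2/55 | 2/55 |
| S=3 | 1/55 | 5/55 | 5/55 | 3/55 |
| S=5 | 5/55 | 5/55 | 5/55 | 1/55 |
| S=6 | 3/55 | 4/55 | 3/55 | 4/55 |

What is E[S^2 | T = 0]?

P(T = 0) = 14/55.
Σ S^2·P over the event = 1·(5/55) + 9·(1/55) + 25·(5/55) + 36·(3/55) = 247/55.
E[S^2 | T = 0] = (247/55) / (14/55) = 247/14.

247/14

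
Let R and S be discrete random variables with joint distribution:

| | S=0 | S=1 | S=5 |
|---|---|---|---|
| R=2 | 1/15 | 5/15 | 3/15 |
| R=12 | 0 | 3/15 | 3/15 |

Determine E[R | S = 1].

P(S = 1) = 8/15.
Σ R·P over the event = 2·(5/15) + 12·(3/15) = 46/15.
E[R | S = 1] = (46/15) / (8/15) = 23/4.

23/4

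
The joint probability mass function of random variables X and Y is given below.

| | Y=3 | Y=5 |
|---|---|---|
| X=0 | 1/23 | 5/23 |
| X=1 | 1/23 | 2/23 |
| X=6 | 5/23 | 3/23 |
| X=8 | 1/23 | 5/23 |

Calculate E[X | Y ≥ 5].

4

P(Y ≥ 5) = 15/23.
Σ X·P over the event = 0·(5/23) + 1·(2/23) + 6·(3/23) + 8·(5/23) = 60/23.
E[X | Y ≥ 5] = (60/23) / (15/23) = 4.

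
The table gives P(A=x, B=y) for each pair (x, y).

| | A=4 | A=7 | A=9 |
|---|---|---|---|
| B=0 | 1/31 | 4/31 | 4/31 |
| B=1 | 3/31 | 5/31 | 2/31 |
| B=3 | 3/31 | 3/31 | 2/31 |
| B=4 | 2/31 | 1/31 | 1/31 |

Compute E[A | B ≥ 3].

25/4

P(B ≥ 3) = 12/31.
Σ A·P over the event = 4·(3/31) + 4·(2/31) + 7·(3/31) + 7·(1/31) + 9·(2/31) + 9·(1/31) = 75/31.
E[A | B ≥ 3] = (75/31) / (12/31) = 25/4.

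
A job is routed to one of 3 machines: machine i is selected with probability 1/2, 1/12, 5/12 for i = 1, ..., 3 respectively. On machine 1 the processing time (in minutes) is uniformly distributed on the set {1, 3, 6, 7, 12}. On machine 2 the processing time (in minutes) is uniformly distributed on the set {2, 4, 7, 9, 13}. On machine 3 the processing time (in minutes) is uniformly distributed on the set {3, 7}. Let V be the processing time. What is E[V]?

167/30

E[V | machine 1] = (1+3+6+7+12)/5 = 29/5.
E[V | machine 2] = (2+4+7+9+13)/5 = 7.
E[V | machine 3] = (3+7)/2 = 5.
E[V] = (1/2)·(29/5) + (1/12)·(7) + (5/12)·(5) = 167/30.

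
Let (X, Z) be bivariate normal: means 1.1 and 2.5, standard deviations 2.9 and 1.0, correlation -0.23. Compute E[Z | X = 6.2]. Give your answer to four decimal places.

The regression of Z on X has slope ρ·σ_Z/σ_X and passes through (μ_X, μ_Z).
E[Z | X=6.2] = 2.5 + (-0.23)·(1.0/2.9)·(6.2 − (1.1)) = 2.5 + (-0.07931)·(5.1) = 2.0955.

2.0955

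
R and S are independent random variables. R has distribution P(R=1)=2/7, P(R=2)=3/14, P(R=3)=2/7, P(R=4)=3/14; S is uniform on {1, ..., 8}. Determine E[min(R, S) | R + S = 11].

P(R + S = 11) = 1/16.
Summing min(R,S)·P(x,y) over outcomes with R + S = 11 gives 3/14.
E[min(R, S) | R + S = 11] = (3/14) / (1/16) = 24/7.

24/7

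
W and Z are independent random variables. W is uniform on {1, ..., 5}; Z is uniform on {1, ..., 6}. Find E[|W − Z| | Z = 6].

Outcomes with Z = 6: (1,6), (2,6), (3,6), (4,6), (5,6), each with probability 1/30.
E[|W − Z| | Z = 6] = (5 + 4 + 3 + 2 + 1) / 5 = 3.

3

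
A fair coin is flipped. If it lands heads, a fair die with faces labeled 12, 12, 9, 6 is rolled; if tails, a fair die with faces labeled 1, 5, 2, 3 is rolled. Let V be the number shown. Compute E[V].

25/4

E[V | heads] = (12+12+9+6)/4 = 39/4.
E[V | tails] = (1+5+2+3)/4 = 11/4.
By the law of total expectation,
E[V] = (1/2)·(39/4) + (1/2)·(11/4) = 25/4.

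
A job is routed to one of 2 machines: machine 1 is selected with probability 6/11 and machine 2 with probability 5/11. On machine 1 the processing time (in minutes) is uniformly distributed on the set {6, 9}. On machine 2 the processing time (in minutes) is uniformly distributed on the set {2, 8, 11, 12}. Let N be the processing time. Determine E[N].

E[N | machine 1] = (6+9)/2 = 15/2.
E[N | machine 2] = (2+8+11+12)/4 = 33/4.
E[N] = (6/11)·(15/2) + (5/11)·(33/4) = 345/44.

345/44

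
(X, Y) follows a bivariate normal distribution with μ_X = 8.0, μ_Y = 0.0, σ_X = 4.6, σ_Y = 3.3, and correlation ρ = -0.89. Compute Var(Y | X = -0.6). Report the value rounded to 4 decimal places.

For a bivariate normal, Var(Y | X=x) = σ_Y²(1 − ρ²).
Var(Y | X=-0.6) = (3.3)²·(1 − (-0.89)²) = 10.89·0.2079 = 2.2640.

2.2640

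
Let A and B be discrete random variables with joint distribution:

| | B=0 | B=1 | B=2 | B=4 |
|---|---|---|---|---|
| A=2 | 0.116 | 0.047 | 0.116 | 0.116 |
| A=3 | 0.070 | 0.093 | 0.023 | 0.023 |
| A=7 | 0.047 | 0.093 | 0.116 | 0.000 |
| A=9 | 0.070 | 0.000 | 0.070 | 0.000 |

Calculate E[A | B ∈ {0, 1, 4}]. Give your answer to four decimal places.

P(B ∈ {0, 1, 4}) = 0.675.
Summing A·P(A=x,B=y) over the conditioning event gives 2.726.
E[A | B ∈ {0, 1, 4}] = (2.726) / (0.675) = 4.0385.

4.0385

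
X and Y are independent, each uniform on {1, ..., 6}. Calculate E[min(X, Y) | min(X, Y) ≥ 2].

P(min(X, Y) ≥ 2) = 25/36.
Summing min(X,Y)·P(x,y) over outcomes with min(X, Y) ≥ 2 gives 20/9.
E[min(X, Y) | min(X, Y) ≥ 2] = (20/9) / (25/36) = 16/5.

16/5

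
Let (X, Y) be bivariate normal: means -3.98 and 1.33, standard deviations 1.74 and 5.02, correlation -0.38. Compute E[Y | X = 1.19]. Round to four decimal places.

-4.3380

The regression of Y on X has slope ρ·σ_Y/σ_X and passes through (μ_X, μ_Y).
E[Y | X=1.19] = 1.33 + (-0.38)·(5.02/1.74)·(1.19 − (-3.98)) = 1.33 + (-1.09632)·(5.17) = -4.3380.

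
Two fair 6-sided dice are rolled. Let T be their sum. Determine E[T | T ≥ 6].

P(T ≥ 6) = 13/18.
Σ over the event: 6·5/36 + 7·1/6 + 8·5/36 + 9·1/9 + 10·1/12 + 11·1/18 + 12·1/36 = 53/9.
E[T | T ≥ 6] = (53/9) / (13/18) = 106/13.

106/13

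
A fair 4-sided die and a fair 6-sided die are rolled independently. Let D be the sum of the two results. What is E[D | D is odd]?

6

P(D is odd) = 1/2.
Σ over the event: 3·1/12 + 5·1/6 + 7·1/6 + 9·1/12 = 3.
E[D | D is odd] = (3) / (1/2) = 6.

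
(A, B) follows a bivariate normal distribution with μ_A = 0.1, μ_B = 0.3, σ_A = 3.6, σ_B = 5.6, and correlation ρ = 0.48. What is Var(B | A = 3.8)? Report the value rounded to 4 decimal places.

For a bivariate normal, Var(B | A=x) = σ_B²(1 − ρ²).
Var(B | A=3.8) = (5.6)²·(1 − (0.48)²) = 31.36·0.7696 = 24.1347.

24.1347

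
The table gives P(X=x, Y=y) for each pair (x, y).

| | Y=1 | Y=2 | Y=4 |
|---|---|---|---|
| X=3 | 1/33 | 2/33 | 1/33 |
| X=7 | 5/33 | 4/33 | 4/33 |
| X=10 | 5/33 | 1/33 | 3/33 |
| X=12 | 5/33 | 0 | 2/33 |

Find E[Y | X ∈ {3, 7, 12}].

17/8

P(X ∈ {3, 7, 12}) = 8/11.
Σ Y·P over the event = 1·(1/33) + 2·(2/33) + 4·(1/33) + 1·(5/33) + 2·(4/33) + 4·(4/33) + 1·(5/33) + 4·(2/33) = 17/11.
E[Y | X ∈ {3, 7, 12}] = (17/11) / (8/11) = 17/8.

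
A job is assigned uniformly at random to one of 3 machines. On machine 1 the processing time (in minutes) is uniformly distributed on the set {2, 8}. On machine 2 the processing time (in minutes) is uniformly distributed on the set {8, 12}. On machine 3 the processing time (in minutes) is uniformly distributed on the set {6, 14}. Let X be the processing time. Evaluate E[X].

25/3

E[X | machine 1] = (2+8)/2 = 5.
E[X | machine 2] = (8+12)/2 = 10.
E[X | machine 3] = (6+14)/2 = 10.
By the law of total expectation,
E[X] = (1/3)·(5) + (1/3)·(10) + (1/3)·(10) = 25/3.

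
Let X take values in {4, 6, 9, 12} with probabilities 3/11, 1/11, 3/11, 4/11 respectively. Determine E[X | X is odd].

9

P(X is odd) = 3/11.
Σ over the event: 9·3/11 = 27/11.
E[X | X is odd] = (27/11) / (3/11) = 9.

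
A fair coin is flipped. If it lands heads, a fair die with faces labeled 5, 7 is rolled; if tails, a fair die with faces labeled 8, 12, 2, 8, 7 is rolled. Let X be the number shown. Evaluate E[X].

E[X | heads] = (5+7)/2 = 6.
E[X | tails] = (8+12+2+8+7)/5 = 37/5.
E[X] = (1/2)·(6) + (1/2)·(37/5) = 67/10.

67/10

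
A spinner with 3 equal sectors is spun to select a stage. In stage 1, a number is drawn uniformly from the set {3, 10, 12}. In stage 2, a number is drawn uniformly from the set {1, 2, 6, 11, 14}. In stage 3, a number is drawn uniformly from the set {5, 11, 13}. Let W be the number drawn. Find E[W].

E[W | stage 1] = (3+10+12)/3 = 25/3.
E[W | stage 2] = (1+2+6+11+14)/5 = 34/5.
E[W | stage 3] = (5+11+13)/3 = 29/3.
By the law of total expectation,
E[W] = (1/3)·(25/3) + (1/3)·(34/5) + (1/3)·(29/3) = 124/15.

124/15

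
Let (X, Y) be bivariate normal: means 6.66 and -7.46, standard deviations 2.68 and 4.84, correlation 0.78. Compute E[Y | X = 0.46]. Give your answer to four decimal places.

-16.1937

For a bivariate normal, E[Y | X=x] = μ_Y + ρ·(σ_Y/σ_X)·(x − μ_X).
E[Y | X=0.46] = -7.46 + (0.78)·(4.84/2.68)·(0.46 − (6.66)) = -7.46 + (1.40866)·(-6.2) = -16.1937.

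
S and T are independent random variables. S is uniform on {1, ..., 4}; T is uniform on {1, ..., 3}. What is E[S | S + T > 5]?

11/3

Outcomes with S + T > 5: (3,3), (4,2), (4,3), each with probability 1/12.
E[S | S + T > 5] = (3 + 4 + 4) / 3 = 11/3.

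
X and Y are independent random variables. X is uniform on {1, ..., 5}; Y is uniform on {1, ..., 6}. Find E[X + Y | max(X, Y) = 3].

P(max(X, Y) = 3) = 1/6.
Summing (X+Y)·P(x,y) over outcomes with max(X, Y) = 3 gives 4/5.
E[X + Y | max(X, Y) = 3] = (4/5) / (1/6) = 24/5.

24/5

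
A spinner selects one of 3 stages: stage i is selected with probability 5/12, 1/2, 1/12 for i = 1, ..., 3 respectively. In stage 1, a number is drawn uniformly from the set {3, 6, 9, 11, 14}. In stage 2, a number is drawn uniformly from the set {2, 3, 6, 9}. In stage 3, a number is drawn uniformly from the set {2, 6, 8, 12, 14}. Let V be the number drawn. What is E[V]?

E[V | stage 1] = (3+6+9+11+14)/5 = 43/5.
E[V | stage 2] = (2+3+6+9)/4 = 5.
E[V | stage 3] = (2+6+8+12+14)/5 = 42/5.
By the law of total expectation,
E[V] = (5/12)·(43/5) + (1/2)·(5) + (1/12)·(42/5) = 407/60.

407/60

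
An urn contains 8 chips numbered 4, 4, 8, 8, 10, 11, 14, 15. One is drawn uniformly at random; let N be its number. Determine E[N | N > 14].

15

P(N > 14) = 1/8.
Σ over the event: 15·1/8 = 15/8.
E[N | N > 14] = (15/8) / (1/8) = 15.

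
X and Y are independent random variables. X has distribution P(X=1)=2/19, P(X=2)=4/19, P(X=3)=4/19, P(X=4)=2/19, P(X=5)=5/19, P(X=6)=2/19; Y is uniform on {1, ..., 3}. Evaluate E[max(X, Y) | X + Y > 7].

49/9

P(X + Y > 7) = 3/19.
Summing max(X,Y)·P(x,y) over outcomes with X + Y > 7 gives 49/57.
E[max(X, Y) | X + Y > 7] = (49/57) / (3/19) = 49/9.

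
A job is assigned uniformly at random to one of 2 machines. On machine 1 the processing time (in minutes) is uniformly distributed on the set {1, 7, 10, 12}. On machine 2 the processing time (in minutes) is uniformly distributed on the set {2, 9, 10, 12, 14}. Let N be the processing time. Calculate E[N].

169/20

E[N | machine 1] = (1+7+10+12)/4 = 15/2.
E[N | machine 2] = (2+9+10+12+14)/5 = 47/5.
By the law of total expectation,
E[N] = (1/2)·(15/2) + (1/2)·(47/5) = 169/20.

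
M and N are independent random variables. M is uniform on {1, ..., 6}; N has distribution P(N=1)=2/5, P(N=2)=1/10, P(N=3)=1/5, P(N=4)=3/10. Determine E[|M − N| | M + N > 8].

P(M + N > 8) = 2/15.
Summing |M−N|·P(x,y) over outcomes with M + N > 8 gives 1/4.
E[|M − N| | M + N > 8] = (1/4) / (2/15) = 15/8.

15/8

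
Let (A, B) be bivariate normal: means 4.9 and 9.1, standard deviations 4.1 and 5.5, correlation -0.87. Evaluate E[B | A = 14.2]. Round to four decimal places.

For a bivariate normal, E[B | A=x] = μ_B + ρ·(σ_B/σ_A)·(x − μ_A).
E[B | A=14.2] = 9.1 + (-0.87)·(5.5/4.1)·(14.2 − (4.9)) = 9.1 + (-1.16707)·(9.3) = -1.7538.

-1.7538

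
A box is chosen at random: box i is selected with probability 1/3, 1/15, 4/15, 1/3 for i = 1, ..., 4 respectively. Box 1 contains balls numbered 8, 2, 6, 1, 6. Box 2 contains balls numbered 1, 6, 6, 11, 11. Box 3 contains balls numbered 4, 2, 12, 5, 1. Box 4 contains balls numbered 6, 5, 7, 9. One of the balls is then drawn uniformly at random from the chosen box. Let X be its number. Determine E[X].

E[X | box 1] = (8+2+6+1+6)/5 = 23/5.
E[X | box 2] = (1+6+6+11+11)/5 = 7.
E[X | box 3] = (4+2+12+5+1)/5 = 24/5.
E[X | box 4] = (6+5+7+9)/4 = 27/4.
E[X] = (1/3)·(23/5) + (1/15)·(7) + (4/15)·(24/5) + (1/3)·(27/4) = 553/100.

553/100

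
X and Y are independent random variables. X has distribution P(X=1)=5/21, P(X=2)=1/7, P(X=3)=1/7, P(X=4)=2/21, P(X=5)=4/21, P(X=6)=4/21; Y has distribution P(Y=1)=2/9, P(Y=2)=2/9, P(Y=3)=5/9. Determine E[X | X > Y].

P(X > Y) = 4/7.
Summing X·P(x,y) over outcomes with X > Y gives 172/63.
E[X | X > Y] = (172/63) / (4/7) = 43/9.

43/9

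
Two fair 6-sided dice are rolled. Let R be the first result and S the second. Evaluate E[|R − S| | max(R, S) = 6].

30/11

P(max(R, S) = 6) = 11/36.
Summing |R−S|·P(x,y) over outcomes with max(R, S) = 6 gives 5/6.
E[|R − S| | max(R, S) = 6] = (5/6) / (11/36) = 30/11.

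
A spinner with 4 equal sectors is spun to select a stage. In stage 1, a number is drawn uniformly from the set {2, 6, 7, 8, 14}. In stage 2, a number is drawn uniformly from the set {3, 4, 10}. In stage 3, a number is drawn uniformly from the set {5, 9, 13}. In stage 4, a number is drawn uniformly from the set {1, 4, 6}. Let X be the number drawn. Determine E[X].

193/30

E[X | stage 1] = (2+6+7+8+14)/5 = 37/5.
E[X | stage 2] = (3+4+10)/3 = 17/3.
E[X | stage 3] = (5+9+13)/3 = 9.
E[X | stage 4] = (1+4+6)/3 = 11/3.
E[X] = (1/4)·(37/5) + (1/4)·(17/3) + (1/4)·(9) + (1/4)·(11/3) = 193/30.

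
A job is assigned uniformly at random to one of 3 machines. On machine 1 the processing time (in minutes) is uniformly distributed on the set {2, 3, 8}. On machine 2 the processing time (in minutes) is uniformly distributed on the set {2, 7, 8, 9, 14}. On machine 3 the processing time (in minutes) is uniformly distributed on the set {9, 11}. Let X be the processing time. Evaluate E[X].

67/9

E[X | machine 1] = (2+3+8)/3 = 13/3.
E[X | machine 2] = (2+7+8+9+14)/5 = 8.
E[X | machine 3] = (9+11)/2 = 10.
E[X] = (1/3)·(13/3) + (1/3)·(8) + (1/3)·(10) = 67/9.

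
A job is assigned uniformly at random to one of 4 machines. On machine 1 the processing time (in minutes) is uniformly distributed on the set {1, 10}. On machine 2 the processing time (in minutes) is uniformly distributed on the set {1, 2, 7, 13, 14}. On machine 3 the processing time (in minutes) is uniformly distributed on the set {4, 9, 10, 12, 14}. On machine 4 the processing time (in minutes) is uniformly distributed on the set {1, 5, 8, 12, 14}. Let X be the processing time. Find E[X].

E[X | machine 1] = (1+10)/2 = 11/2.
E[X | machine 2] = (1+2+7+13+14)/5 = 37/5.
E[X | machine 3] = (4+9+10+12+14)/5 = 49/5.
E[X | machine 4] = (1+5+8+12+14)/5 = 8.
E[X] = (1/4)·(11/2) + (1/4)·(37/5) + (1/4)·(49/5) + (1/4)·(8) = 307/40.

307/40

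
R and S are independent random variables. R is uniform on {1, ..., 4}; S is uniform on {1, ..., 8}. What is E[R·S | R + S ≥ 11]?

28

Outcomes with R + S ≥ 11: (3,8), (4,7), (4,8), each with probability 1/32.
E[R·S | R + S ≥ 11] = (24 + 28 + 32) / 3 = 28.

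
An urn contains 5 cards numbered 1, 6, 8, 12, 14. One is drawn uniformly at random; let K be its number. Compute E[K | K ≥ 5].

10

P(K ≥ 5) = 4/5.
Σ over the event: 6·1/5 + 8·1/5 + 12·1/5 + 14·1/5 = 8.
E[K | K ≥ 5] = (8) / (4/5) = 10.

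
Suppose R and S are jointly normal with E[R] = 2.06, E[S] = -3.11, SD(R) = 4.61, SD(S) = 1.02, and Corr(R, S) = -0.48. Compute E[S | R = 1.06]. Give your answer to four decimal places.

-3.0038

E[S | R=x] = μ_S + ρ(σ_S/σ_R)(x − μ_R) for jointly normal variables.
E[S | R=1.06] = -3.11 + (-0.48)·(1.02/4.61)·(1.06 − (2.06)) = -3.11 + (-0.1062)·(-1) = -3.0038.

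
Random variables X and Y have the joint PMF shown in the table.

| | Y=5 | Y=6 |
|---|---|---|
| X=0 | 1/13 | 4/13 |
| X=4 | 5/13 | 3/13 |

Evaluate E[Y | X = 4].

P(X = 4) = 8/13.
Σ Y·P over the event = 5·(5/13) + 6·(3/13) = 43/13.
E[Y | X = 4] = (43/13) / (8/13) = 43/8.

43/8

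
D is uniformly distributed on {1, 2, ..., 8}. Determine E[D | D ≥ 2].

5

Given D ≥ 2, D is equally likely to be any of {2, 3, 4, 5, 6, 7, 8}.
E[D | D ≥ 2] = (2 + 3 + 4 + 5 + 6 + 7 + 8) / 7 = 5.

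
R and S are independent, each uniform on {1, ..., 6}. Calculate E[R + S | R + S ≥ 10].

32/3

Outcomes with R + S ≥ 10: (4,6), (5,5), (5,6), (6,4), (6,5), (6,6), each with probability 1/36.
E[R + S | R + S ≥ 10] = (10 + 10 + 11 + 10 + 11 + 12) / 6 = 32/3.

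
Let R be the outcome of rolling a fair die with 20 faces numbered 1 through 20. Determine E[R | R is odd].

Given R is odd, R is equally likely to be any of {1, 3, 5, 7, 9, 11, 13, 15, 17, 19}.
E[R | R is odd] = (1 + 3 + 5 + 7 + 9 + 11 + 13 + 15 + 17 + 19) / 10 = 10.

10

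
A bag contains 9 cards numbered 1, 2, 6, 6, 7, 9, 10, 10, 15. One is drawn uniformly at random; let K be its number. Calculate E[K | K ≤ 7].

P(K ≤ 7) = 5/9.
Σ over the event: 1·1/9 + 2·1/9 + 6·2/9 + 7·1/9 = 22/9.
E[K | K ≤ 7] = (22/9) / (5/9) = 22/5.

22/5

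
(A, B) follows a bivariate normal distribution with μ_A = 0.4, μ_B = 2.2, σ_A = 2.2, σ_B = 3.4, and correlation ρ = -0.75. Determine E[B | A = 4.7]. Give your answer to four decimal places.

-2.7841

E[B | A=x] = μ_B + ρ(σ_B/σ_A)(x − μ_A) for jointly normal variables.
E[B | A=4.7] = 2.2 + (-0.75)·(3.4/2.2)·(4.7 − (0.4)) = 2.2 + (-1.1591)·(4.3) = -2.7841.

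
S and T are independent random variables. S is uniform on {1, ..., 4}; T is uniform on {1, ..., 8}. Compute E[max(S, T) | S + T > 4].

141/26

P(S + T > 4) = 13/16.
Summing max(S,T)·P(x,y) over outcomes with S + T > 4 gives 141/32.
E[max(S, T) | S + T > 4] = (141/32) / (13/16) = 141/26.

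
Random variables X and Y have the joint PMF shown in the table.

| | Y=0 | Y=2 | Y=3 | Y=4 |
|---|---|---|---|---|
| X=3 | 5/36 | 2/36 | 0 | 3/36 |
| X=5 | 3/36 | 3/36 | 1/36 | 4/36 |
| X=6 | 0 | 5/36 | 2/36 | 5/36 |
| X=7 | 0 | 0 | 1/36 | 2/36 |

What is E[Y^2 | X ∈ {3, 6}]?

87/11

P(X ∈ {3, 6}) = 11/18.
Summing Y^2·P(X=x,Y=y) over the conditioning event gives 29/6.
E[Y^2 | X ∈ {3, 6}] = (29/6) / (11/18) = 87/11.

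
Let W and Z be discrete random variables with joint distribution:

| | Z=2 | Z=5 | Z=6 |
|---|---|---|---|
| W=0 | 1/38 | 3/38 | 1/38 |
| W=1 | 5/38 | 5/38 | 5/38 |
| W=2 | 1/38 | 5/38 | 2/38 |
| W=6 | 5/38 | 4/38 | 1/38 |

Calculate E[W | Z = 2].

37/12

P(Z = 2) = 6/19.
Σ W·P over the event = 0·(1/38) + 1·(5/38) + 2·(1/38) + 6·(5/38) = 37/38.
E[W | Z = 2] = (37/38) / (6/19) = 37/12.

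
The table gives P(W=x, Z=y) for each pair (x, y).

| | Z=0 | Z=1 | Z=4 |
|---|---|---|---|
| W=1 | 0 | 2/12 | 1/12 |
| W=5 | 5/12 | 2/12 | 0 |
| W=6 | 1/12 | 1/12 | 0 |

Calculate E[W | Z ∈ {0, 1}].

49/11

P(Z ∈ {0, 1}) = 11/12.
Σ W·P over the event = 1·(2/12) + 5·(5/12) + 5·(2/12) + 6·(1/12) + 6·(1/12) = 49/12.
E[W | Z ∈ {0, 1}] = (49/12) / (11/12) = 49/11.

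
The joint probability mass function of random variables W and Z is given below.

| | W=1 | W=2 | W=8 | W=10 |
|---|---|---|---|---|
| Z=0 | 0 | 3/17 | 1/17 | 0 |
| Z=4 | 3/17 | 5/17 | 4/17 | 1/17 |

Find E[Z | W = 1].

4

P(W = 1) = 3/17.
Σ Z·P over the event = 4·(3/17) = 12/17.
E[Z | W = 1] = (12/17) / (3/17) = 4.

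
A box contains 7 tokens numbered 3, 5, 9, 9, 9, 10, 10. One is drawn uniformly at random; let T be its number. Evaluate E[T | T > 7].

47/5

P(T > 7) = 5/7.
Σ over the event: 9·3/7 + 10·2/7 = 47/7.
E[T | T > 7] = (47/7) / (5/7) = 47/5.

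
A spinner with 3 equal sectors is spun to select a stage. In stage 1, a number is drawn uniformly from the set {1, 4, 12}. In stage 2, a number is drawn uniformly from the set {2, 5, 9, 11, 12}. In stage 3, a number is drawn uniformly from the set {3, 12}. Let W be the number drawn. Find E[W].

629/90

E[W | stage 1] = (1+4+12)/3 = 17/3.
E[W | stage 2] = (2+5+9+11+12)/5 = 39/5.
E[W | stage 3] = (3+12)/2 = 15/2.
By the law of total expectation,
E[W] = (1/3)·(17/3) + (1/3)·(39/5) + (1/3)·(15/2) = 629/90.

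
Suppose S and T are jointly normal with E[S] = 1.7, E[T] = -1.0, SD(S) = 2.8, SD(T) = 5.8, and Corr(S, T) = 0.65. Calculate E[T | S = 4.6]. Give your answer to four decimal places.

2.9046

For a bivariate normal, E[T | S=x] = μ_T + ρ·(σ_T/σ_S)·(x − μ_S).
E[T | S=4.6] = -1.0 + (0.65)·(5.8/2.8)·(4.6 − (1.7)) = -1.0 + (1.3464)·(2.9) = 2.9046.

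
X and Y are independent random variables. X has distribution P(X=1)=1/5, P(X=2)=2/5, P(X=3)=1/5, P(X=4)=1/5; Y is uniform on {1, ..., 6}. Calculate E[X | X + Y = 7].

P(X + Y = 7) = 1/6.
Summing X·P(x,y) over outcomes with X + Y = 7 gives 2/5.
E[X | X + Y = 7] = (2/5) / (1/6) = 12/5.

12/5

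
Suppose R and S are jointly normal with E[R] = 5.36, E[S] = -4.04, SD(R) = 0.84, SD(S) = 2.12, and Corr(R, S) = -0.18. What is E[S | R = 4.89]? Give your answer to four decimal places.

For a bivariate normal, E[S | R=x] = μ_S + ρ·(σ_S/σ_R)·(x − μ_R).
E[S | R=4.89] = -4.04 + (-0.18)·(2.12/0.84)·(4.89 − (5.36)) = -4.04 + (-0.45429)·(-0.47) = -3.8265.

-3.8265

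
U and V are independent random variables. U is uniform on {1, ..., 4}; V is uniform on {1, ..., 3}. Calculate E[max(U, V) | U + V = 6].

Outcomes with U + V = 6: (3,3), (4,2), each with probability 1/12.
E[max(U, V) | U + V = 6] = (3 + 4) / 2 = 7/2.

7/2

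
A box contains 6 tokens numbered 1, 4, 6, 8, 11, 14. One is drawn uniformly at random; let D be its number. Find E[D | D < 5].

5/2

P(D < 5) = 1/3.
Σ over the event: 1·1/6 + 4·1/6 = 5/6.
E[D | D < 5] = (5/6) / (1/3) = 5/2.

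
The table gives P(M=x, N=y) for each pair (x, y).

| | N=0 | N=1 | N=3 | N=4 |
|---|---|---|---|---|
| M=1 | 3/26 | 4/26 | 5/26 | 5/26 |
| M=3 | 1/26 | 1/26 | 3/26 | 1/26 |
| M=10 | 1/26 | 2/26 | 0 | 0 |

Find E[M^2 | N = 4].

P(N = 4) = 3/13.
Summing M^2·P(M=x,N=y) over the conditioning event gives 7/13.
E[M^2 | N = 4] = (7/13) / (3/13) = 7/3.

7/3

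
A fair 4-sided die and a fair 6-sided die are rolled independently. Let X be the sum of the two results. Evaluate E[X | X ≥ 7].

P(X ≥ 7) = 5/12.
Σ over the event: 7·1/6 + 8·1/8 + 9·1/12 + 10·1/24 = 10/3.
E[X | X ≥ 7] = (10/3) / (5/12) = 8.

8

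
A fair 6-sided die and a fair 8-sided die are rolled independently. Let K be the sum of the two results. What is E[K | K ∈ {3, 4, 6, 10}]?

P(K ∈ {3, 4, 6, 10}) = 5/16.
Σ over the event: 3·1/24 + 4·1/16 + 6·5/48 + 10·5/48 = 49/24.
E[K | K ∈ {3, 4, 6, 10}] = (49/24) / (5/16) = 98/15.

98/15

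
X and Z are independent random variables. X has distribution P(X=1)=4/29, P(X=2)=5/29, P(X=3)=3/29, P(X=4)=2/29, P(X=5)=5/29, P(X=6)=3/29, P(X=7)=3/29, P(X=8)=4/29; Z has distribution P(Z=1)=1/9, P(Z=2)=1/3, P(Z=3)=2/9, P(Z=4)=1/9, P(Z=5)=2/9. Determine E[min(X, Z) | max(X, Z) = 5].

197/73

P(max(X, Z) = 5) = 73/261.
Summing min(X,Z)·P(x,y) over outcomes with max(X, Z) = 5 gives 197/261.
E[min(X, Z) | max(X, Z) = 5] = (197/261) / (73/261) = 197/73.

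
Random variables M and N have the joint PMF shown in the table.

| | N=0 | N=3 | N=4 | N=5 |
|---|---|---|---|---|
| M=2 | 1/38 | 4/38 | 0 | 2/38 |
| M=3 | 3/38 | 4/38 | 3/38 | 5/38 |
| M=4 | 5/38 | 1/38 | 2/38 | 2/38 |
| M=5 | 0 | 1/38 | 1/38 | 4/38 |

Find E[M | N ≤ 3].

60/19

P(N ≤ 3) = 1/2.
Summing M·P(M=x,N=y) over the conditioning event gives 30/19.
E[M | N ≤ 3] = (30/19) / (1/2) = 60/19.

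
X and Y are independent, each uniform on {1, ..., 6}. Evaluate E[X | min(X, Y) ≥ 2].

4

P(min(X, Y) ≥ 2) = 25/36.
Summing X·P(x,y) over outcomes with min(X, Y) ≥ 2 gives 25/9.
E[X | min(X, Y) ≥ 2] = (25/9) / (25/36) = 4.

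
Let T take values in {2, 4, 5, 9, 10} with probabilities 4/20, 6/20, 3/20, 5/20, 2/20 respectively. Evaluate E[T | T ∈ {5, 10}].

P(T ∈ {5, 10}) = 1/4.
Σ over the event: 5·3/20 + 10·1/10 = 7/4.
E[T | T ∈ {5, 10}] = (7/4) / (1/4) = 7.

7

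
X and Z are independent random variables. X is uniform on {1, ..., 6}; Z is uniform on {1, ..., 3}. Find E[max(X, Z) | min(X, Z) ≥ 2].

41/10

Outcomes with min(X, Z) ≥ 2: (2,2), (2,3), (3,2), (3,3), (4,2), (4,3), (5,2), (5,3), (6,2), (6,3), each with probability 1/18.
E[max(X, Z) | min(X, Z) ≥ 2] = (2 + 3 + 3 + 3 + 4 + 4 + 5 + 5 + 6 + 6) / 10 = 41/10.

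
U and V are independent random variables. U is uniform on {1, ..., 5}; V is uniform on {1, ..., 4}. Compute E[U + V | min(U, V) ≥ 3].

15/2

P(min(U, V) ≥ 3) = 3/10.
Summing (U+V)·P(x,y) over outcomes with min(U, V) ≥ 3 gives 9/4.
E[U + V | min(U, V) ≥ 3] = (9/4) / (3/10) = 15/2.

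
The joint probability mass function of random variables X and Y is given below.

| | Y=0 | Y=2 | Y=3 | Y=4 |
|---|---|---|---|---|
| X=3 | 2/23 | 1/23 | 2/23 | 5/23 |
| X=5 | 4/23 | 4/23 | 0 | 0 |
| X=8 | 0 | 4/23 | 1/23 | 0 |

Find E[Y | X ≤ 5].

P(X ≤ 5) = 18/23.
Σ Y·P over the event = 0·(2/23) + 2·(1/23) + 3·(2/23) + 4·(5/23) + 0·(4/23) + 2·(4/23) = 36/23.
E[Y | X ≤ 5] = (36/23) / (18/23) = 2.

2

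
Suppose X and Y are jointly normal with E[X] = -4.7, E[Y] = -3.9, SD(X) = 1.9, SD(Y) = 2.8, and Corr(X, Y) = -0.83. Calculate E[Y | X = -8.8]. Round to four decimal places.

1.1149

The regression of Y on X has slope ρ·σ_Y/σ_X and passes through (μ_X, μ_Y).
E[Y | X=-8.8] = -3.9 + (-0.83)·(2.8/1.9)·(-8.8 − (-4.7)) = -3.9 + (-1.223158)·(-4.1) = 1.1149.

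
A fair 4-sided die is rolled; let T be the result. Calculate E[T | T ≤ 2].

Given T ≤ 2, T is equally likely to be any of {1, 2}.
E[T | T ≤ 2] = (1 + 2) / 2 = 3/2.

3/2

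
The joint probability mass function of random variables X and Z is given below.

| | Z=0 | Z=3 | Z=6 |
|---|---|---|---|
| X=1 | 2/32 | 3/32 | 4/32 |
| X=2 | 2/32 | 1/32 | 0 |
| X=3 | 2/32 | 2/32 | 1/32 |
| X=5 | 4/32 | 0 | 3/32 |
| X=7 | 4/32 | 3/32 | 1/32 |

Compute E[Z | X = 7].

15/8

P(X = 7) = 1/4.
Σ Z·P over the event = 0·(4/32) + 3·(3/32) + 6·(1/32) = 15/32.
E[Z | X = 7] = (15/32) / (1/4) = 15/8.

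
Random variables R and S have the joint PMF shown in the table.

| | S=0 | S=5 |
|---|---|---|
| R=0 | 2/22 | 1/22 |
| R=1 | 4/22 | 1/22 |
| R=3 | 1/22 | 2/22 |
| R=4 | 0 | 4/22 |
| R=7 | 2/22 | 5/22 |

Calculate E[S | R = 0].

P(R = 0) = 3/22.
Σ S·P over the event = 0·(2/22) + 5·(1/22) = 5/22.
E[S | R = 0] = (5/22) / (3/22) = 5/3.

5/3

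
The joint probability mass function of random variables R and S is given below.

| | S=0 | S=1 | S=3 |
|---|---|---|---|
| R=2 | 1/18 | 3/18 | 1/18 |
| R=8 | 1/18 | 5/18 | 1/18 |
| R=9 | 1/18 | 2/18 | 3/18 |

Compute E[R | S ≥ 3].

P(S ≥ 3) = 5/18.
Σ R·P over the event = 2·(1/18) + 8·(1/18) + 9·(3/18) = 37/18.
E[R | S ≥ 3] = (37/18) / (5/18) = 37/5.

37/5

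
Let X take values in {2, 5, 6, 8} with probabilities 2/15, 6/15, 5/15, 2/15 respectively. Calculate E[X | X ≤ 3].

P(X ≤ 3) = 2/15.
Σ over the event: 2·2/15 = 4/15.
E[X | X ≤ 3] = (4/15) / (2/15) = 2.

2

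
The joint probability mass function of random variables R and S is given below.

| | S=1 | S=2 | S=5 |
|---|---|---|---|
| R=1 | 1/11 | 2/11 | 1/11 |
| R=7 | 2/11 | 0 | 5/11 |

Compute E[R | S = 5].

P(S = 5) = 6/11.
Σ R·P over the event = 1·(1/11) + 7·(5/11) = 36/11.
E[R | S = 5] = (36/11) / (6/11) = 6.

6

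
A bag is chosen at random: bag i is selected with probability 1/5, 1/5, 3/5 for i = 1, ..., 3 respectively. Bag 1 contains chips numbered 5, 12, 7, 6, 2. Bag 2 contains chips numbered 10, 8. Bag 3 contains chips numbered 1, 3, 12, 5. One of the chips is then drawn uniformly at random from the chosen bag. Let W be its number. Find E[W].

E[W | bag 1] = (5+12+7+6+2)/5 = 32/5.
E[W | bag 2] = (10+8)/2 = 9.
E[W | bag 3] = (1+3+12+5)/4 = 21/4.
E[W] = (1/5)·(32/5) + (1/5)·(9) + (3/5)·(21/4) = 623/100.

623/100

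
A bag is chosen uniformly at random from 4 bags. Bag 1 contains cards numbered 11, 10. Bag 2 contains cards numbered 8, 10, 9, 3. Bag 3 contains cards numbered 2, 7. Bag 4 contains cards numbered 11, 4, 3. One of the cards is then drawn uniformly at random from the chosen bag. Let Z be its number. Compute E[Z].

57/8

E[Z | bag 1] = (11+10)/2 = 21/2.
E[Z | bag 2] = (8+10+9+3)/4 = 15/2.
E[Z | bag 3] = (2+7)/2 = 9/2.
E[Z | bag 4] = (11+4+3)/3 = 6.
E[Z] = (1/4)·(21/2) + (1/4)·(15/2) + (1/4)·(9/2) + (1/4)·(6) = 57/8.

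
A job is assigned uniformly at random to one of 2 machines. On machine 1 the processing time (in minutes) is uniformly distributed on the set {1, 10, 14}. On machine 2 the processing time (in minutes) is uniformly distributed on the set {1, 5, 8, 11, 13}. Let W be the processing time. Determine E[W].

E[W | machine 1] = (1+10+14)/3 = 25/3.
E[W | machine 2] = (1+5+8+11+13)/5 = 38/5.
E[W] = (1/2)·(25/3) + (1/2)·(38/5) = 239/30.

239/30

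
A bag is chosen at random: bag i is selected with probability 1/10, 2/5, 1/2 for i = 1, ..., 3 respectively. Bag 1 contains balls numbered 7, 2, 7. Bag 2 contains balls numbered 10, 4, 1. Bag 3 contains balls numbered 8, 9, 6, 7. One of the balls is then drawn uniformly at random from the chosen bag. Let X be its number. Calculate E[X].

377/60

E[X | bag 1] = (7+2+7)/3 = 16/3.
E[X | bag 2] = (10+4+1)/3 = 5.
E[X | bag 3] = (8+9+6+7)/4 = 15/2.
By the law of total expectation,
E[X] = (1/10)·(16/3) + (2/5)·(5) + (1/2)·(15/2) = 377/60.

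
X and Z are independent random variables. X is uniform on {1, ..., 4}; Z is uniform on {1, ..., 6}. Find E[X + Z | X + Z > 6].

8

Outcomes with X + Z > 6: (1,6), (2,5), (2,6), (3,4), (3,5), (3,6), (4,3), (4,4), (4,5), (4,6), each with probability 1/24.
E[X + Z | X + Z > 6] = (7 + 7 + 8 + 7 + 8 + 9 + 7 + 8 + 9 + 10) / 10 = 8.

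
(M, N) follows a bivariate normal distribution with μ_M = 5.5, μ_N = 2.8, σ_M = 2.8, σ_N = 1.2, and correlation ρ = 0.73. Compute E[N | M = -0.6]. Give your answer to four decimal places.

0.8916

For a bivariate normal, E[N | M=x] = μ_N + ρ·(σ_N/σ_M)·(x − μ_M).
E[N | M=-0.6] = 2.8 + (0.73)·(1.2/2.8)·(-0.6 − (5.5)) = 2.8 + (0.31286)·(-6.1) = 0.8916.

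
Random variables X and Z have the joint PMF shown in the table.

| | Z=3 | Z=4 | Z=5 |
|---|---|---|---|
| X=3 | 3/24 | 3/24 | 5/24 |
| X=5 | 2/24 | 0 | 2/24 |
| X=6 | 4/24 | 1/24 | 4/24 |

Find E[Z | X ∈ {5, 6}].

4

P(X ∈ {5, 6}) = 13/24.
Σ Z·P over the event = 3·(2/24) + 5·(2/24) + 3·(4/24) + 4·(1/24) + 5·(4/24) = 13/6.
E[Z | X ∈ {5, 6}] = (13/6) / (13/24) = 4.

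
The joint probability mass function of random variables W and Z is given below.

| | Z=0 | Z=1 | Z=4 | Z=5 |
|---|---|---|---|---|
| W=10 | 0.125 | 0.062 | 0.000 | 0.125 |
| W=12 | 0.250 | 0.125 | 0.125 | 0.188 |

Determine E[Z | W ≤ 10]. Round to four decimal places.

P(W ≤ 10) = 0.312.
Σ Z·P over the event = 0·(0.125) + 1·(0.062) + 5·(0.125) = 0.687.
E[Z | W ≤ 10] = (0.687) / (0.312) = 2.2019.

2.2019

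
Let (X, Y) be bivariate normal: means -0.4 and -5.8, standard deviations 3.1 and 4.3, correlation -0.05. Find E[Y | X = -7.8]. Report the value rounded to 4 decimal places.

For a bivariate normal, E[Y | X=x] = μ_Y + ρ·(σ_Y/σ_X)·(x − μ_X).
E[Y | X=-7.8] = -5.8 + (-0.05)·(4.3/3.1)·(-7.8 − (-0.4)) = -5.8 + (-0.069355)·(-7.4) = -5.2868.

-5.2868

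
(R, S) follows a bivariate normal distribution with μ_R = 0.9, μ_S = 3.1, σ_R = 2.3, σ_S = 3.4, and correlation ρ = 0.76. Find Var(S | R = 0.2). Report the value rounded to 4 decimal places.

Var(S | R=x) = (1 − ρ²)·σ_S².
Var(S | R=0.2) = (3.4)²·(1 − (0.76)²) = 11.56·0.4224 = 4.8829.

4.8829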